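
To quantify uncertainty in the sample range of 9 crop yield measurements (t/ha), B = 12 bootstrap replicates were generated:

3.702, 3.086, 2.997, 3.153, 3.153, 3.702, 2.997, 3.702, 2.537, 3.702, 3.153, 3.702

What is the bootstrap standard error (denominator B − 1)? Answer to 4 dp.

Bootstrap SE is the standard deviation of the 12 replicate ranges.
Mean of replicates: (3.702 + 3.086 + 2.997 + 3.153 + 3.153 + 3.702 + 2.997 + 3.702 + 2.537 + 3.702 + 3.153 + 3.702) / 12 = 39.58600 / 12 = 3.29883
Sum of squared deviations: (+0.40317)² + (−0.21283)² + (−0.30183)² + (−0.14583)² + (−0.14583)² + (+0.40317)² + (−0.30183)² + (+0.40317)² + (−0.76183)² + (+0.40317)² + (−0.14583)² + (+0.40317)² = 1.68441
Variance = 1.68441 / 11 = 0.15313
SE* = √0.15313

SE* = 0.3913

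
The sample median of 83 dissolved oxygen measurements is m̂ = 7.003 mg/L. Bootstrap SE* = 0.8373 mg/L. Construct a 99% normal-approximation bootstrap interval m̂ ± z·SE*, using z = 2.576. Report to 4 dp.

Margin = 2.576 × 0.8373 = 2.15688
Interval: 7.003 ± 2.15688

(4.8461, 9.1599)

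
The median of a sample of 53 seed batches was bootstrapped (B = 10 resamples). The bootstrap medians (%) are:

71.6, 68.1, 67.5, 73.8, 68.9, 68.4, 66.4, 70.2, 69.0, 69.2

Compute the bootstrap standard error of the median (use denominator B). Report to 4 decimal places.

Bootstrap SE is the standard deviation of the 10 replicate medians.
Mean of replicates: (71.6 + 68.1 + 67.5 + 73.8 + 68.9 + 68.4 + 66.4 + 70.2 + 69.0 + 69.2) / 10 = 693.10000 / 10 = 69.31000
Sum of squared deviations: (+2.29000)² + (−1.21000)² + (−1.81000)² + (+4.49000)² + (−0.41000)² + (−0.91000)² + (−2.91000)² + (+0.89000)² + (−0.31000)² + (−0.11000)² = 40.50900
Variance = 40.50900 / 10 = 4.05090
SE* = √4.05090

SE* = 2.0127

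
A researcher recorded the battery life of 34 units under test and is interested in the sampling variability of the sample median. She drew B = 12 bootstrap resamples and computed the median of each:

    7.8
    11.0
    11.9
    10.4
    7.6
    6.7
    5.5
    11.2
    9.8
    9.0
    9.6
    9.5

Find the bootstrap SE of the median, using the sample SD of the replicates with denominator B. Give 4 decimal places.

Bootstrap SE is the standard deviation of the 12 replicate medians.
Mean of replicates: (7.8 + 11.0 + 11.9 + 10.4 + 7.6 + 6.7 + 5.5 + 11.2 + 9.8 + 9.0 + 9.6 + 9.5) / 12 = 110.00000 / 12 = 9.16667
Sum of squared deviations: (−1.36667)² + (+1.83333)² + (+2.73333)² + (+1.23333)² + (−1.56667)² + (−2.46667)² + (−3.66667)² + (+2.03333)² + (+0.63333)² + (−0.16667)² + (+0.43333)² + (+0.33333)² = 41.06667
Variance = 41.06667 / 12 = 3.42222
SE* = √3.42222

SE* = 1.8499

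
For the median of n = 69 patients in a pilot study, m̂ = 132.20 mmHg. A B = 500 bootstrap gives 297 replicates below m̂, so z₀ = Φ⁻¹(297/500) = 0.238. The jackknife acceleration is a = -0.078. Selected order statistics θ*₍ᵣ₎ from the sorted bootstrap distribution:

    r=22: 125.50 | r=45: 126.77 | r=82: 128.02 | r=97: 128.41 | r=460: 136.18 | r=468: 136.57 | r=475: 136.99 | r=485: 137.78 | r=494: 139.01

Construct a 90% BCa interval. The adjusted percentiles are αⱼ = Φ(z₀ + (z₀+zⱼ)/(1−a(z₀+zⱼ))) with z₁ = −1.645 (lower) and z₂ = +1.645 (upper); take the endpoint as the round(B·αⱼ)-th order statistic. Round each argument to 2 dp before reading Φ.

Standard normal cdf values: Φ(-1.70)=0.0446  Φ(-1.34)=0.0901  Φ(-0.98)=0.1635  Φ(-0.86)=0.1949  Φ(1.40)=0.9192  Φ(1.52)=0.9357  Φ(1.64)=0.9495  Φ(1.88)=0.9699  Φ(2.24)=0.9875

Lower: z₀ + z₁ = 0.238 + (-1.645) = -1.407; 1 − a(z₀+z₁) = 1 − (-0.078)(-1.407) = 0.8903; argument = 0.238 + (-1.407)/0.8903 = -1.3424 → -1.34.
α₁ = Φ(-1.34) = 0.0901; rank = round(500 × 0.0901) = 45; θ*₍45₎ = 126.77.
Upper: z₀ + z₂ = 1.883; 1 − a(z₀+z₂) = 1.1469; argument = 1.8799 → 1.88; α₂ = 0.9699; rank = 485; θ*₍485₎ = 137.78.

(126.77, 137.78)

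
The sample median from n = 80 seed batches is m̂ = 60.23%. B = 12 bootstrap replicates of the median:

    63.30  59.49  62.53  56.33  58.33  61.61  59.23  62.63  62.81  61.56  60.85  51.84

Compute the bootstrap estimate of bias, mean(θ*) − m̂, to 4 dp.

bias = −0.1875

mean(θ*) = (63.30 + 59.49 + 62.53 + 56.33 + 58.33 + 61.61 + 59.23 + 62.63 + 62.81 + 61.56 + 60.85 + 51.84) / 12 = 60.04250
bias = 60.04250 − 60.23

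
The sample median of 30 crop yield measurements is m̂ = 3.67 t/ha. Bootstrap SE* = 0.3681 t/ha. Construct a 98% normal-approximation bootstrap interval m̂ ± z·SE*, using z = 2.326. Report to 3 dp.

Margin = 2.326 × 0.3681 = 0.8562
Interval: 3.67 ± 0.8562

(2.814, 4.526)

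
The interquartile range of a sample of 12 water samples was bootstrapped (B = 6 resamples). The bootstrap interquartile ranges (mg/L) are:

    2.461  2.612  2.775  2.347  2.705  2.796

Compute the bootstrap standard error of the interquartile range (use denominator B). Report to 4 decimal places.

Bootstrap SE is the standard deviation of the 6 replicate interquartile ranges.
Mean of replicates: (2.461 + 2.612 + 2.775 + 2.347 + 2.705 + 2.796) / 6 = 15.69600 / 6 = 2.61600
Sum of squared deviations: (−0.15500)² + (−0.00400)² + (+0.15900)² + (−0.26900)² + (+0.08900)² + (+0.18000)² = 0.16200
Variance = 0.16200 / 6 = 0.02700
SE* = √0.02700

SE* = 0.1643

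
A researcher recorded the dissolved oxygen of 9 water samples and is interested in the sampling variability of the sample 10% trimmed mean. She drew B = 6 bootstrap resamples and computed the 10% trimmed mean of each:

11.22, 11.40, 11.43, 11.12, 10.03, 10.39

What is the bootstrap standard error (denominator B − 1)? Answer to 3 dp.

Bootstrap SE is the standard deviation of the 6 replicate 10% trimmed means.
Mean of replicates: (11.22 + 11.40 + 11.43 + 11.12 + 10.03 + 10.39) / 6 = 65.5900 / 6 = 10.9317
Sum of squared deviations: (+0.2883)² + (+0.4683)² + (+0.4983)² + (+0.1883)² + (−0.9017)² + (−0.5417)² = 1.6927
Variance = 1.6927 / 5 = 0.3385
SE* = √0.3385

SE* = 0.582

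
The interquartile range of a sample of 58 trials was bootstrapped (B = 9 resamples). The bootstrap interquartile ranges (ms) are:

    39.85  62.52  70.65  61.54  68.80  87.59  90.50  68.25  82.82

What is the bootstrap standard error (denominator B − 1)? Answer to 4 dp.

Bootstrap SE is the standard deviation of the 9 replicate interquartile ranges.
Mean of replicates: (39.85 + 62.52 + 70.65 + 61.54 + 68.80 + 87.59 + 90.50 + 68.25 + 82.82) / 9 = 632.52000 / 9 = 70.28000
Sum of squared deviations: (−30.43000)² + (−7.76000)² + (+0.37000)² + (−8.74000)² + (−1.48000)² + (+17.31000)² + (+20.22000)² + (−2.03000)² + (+12.54000)² = 1934.77440
Variance = 1934.77440 / 8 = 241.84680
SE* = √241.84680

SE* = 15.5514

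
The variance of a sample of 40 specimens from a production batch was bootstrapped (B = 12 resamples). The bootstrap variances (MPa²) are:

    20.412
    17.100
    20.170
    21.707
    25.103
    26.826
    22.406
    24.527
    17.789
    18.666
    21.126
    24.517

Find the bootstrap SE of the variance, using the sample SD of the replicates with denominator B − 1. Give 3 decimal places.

SE* = 3.079

Bootstrap SE is the standard deviation of the 12 replicate variances.
Mean of replicates: (20.412 + 17.100 + 20.170 + 21.707 + 25.103 + 26.826 + 22.406 + 24.527 + 17.789 + 18.666 + 21.126 + 24.517) / 12 = 260.3490 / 12 = 21.6958
Sum of squared deviations: (−1.2838)² + (−4.5957)² + (−1.5257)² + (+0.0113)² + (+3.4073)² + (+5.1303)² + (+0.7102)² + (+2.8313)² + (−3.9067)² + (−3.0297)² + (−0.5697)² + (+2.8212)² = 104.2724
Variance = 104.2724 / 11 = 9.4793
SE* = √9.4793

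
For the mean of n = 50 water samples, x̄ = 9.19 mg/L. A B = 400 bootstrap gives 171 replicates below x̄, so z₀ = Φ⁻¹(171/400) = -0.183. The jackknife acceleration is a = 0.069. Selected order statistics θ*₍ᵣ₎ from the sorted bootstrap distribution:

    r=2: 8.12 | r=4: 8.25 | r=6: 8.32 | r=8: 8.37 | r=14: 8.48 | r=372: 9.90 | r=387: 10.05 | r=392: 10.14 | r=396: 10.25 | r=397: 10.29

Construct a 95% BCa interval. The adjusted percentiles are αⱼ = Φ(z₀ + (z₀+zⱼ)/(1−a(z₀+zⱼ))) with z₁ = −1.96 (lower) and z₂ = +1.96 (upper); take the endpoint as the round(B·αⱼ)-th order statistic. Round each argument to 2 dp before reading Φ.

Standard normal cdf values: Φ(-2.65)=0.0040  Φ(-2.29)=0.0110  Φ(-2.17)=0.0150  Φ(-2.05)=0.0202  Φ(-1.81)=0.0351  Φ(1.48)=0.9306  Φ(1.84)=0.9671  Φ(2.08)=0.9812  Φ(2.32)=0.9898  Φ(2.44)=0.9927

Lower: z₀ + z₁ = -0.183 + (-1.960) = -2.143; 1 − a(z₀+z₁) = 1 − (0.069)(-2.143) = 1.1479; argument = -0.183 + (-2.143)/1.1479 = -2.0499 → -2.05.
α₁ = Φ(-2.05) = 0.0202; rank = round(400 × 0.0202) = 8; θ*₍8₎ = 8.37.
Upper: z₀ + z₂ = 1.777; 1 − a(z₀+z₂) = 0.8774; argument = 1.8423 → 1.84; α₂ = 0.9671; rank = 387; θ*₍387₎ = 10.05.

(8.37, 10.05)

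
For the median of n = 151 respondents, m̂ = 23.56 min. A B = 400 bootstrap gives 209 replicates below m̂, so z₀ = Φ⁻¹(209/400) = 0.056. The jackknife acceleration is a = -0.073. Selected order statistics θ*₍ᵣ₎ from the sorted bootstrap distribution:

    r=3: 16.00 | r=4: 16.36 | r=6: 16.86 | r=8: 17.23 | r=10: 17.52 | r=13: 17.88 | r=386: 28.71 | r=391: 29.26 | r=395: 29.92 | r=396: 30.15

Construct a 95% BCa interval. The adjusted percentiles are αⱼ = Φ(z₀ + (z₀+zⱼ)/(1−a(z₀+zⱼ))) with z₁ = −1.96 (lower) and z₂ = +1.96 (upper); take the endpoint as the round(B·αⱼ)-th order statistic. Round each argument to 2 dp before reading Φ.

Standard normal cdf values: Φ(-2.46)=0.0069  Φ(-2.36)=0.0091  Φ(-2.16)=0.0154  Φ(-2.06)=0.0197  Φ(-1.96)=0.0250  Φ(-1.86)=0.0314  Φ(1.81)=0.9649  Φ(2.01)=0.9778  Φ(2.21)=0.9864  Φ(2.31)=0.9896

(16.86, 28.71)

Lower: z₀ + z₁ = 0.056 + (-1.960) = -1.904; 1 − a(z₀+z₁) = 1 − (-0.073)(-1.904) = 0.8610; argument = 0.056 + (-1.904)/0.8610 = -2.1554 → -2.16.
α₁ = Φ(-2.16) = 0.0154; rank = round(400 × 0.0154) = 6; θ*₍6₎ = 16.86.
Upper: z₀ + z₂ = 2.016; 1 − a(z₀+z₂) = 1.1472; argument = 1.8134 → 1.81; α₂ = 0.9649; rank = 386; θ*₍386₎ = 28.71.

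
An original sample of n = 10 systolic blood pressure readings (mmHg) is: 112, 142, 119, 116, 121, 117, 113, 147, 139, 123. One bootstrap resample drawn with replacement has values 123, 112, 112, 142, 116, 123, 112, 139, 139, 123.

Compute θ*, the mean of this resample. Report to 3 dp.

Mean = (123 + 112 + 112 + 142 + 116 + 123 + 112 + 139 + 139 + 123) / 10 = 1241.0 / 10 = 124.100

θ* = 124.100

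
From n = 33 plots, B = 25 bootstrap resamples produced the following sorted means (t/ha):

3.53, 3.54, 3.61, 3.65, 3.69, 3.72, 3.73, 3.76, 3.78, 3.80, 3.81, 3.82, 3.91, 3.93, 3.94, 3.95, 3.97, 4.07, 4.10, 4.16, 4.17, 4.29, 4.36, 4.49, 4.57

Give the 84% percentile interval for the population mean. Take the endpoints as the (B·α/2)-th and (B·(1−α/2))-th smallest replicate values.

(3.54, 4.36)

α = 0.16; lower rank = 25 × 0.080 = 2; upper rank = 25 × 0.920 = 23.
The 2nd smallest replicate is 3.54; the 23rd is 4.36.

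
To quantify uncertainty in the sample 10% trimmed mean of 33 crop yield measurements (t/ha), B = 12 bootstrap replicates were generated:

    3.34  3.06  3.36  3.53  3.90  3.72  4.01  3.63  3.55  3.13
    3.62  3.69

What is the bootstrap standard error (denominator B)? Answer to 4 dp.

SE* = 0.2724

Bootstrap SE is the standard deviation of the 12 replicate 10% trimmed means.
Mean of replicates: (3.34 + 3.06 + 3.36 + 3.53 + 3.90 + 3.72 + 4.01 + 3.63 + 3.55 + 3.13 + 3.62 + 3.69) / 12 = 42.54000 / 12 = 3.54500
Sum of squared deviations: (−0.20500)² + (−0.48500)² + (−0.18500)² + (−0.01500)² + (+0.35500)² + (+0.17500)² + (+0.46500)² + (+0.08500)² + (+0.00500)² + (−0.41500)² + (+0.07500)² + (+0.14500)² = 0.89070
Variance = 0.89070 / 12 = 0.07422
SE* = √0.07422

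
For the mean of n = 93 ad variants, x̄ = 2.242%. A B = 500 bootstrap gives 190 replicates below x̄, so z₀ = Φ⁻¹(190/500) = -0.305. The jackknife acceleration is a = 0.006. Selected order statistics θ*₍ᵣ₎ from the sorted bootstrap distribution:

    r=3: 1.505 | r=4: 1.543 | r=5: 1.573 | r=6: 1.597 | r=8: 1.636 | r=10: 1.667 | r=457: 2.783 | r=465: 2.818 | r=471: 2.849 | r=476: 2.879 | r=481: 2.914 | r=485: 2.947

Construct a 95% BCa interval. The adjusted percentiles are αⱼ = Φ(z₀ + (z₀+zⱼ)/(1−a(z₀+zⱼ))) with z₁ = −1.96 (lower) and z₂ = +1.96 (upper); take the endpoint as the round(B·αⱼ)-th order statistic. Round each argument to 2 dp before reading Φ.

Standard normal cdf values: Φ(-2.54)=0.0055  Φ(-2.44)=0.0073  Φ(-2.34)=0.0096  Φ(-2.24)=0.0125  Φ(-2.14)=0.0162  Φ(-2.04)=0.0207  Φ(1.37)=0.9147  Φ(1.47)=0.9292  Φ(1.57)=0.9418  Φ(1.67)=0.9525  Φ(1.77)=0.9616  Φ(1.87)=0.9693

Lower: z₀ + z₁ = -0.305 + (-1.960) = -2.265; 1 − a(z₀+z₁) = 1 − (0.006)(-2.265) = 1.0136; argument = -0.305 + (-2.265)/1.0136 = -2.5396 → -2.54.
α₁ = Φ(-2.54) = 0.0055; rank = round(500 × 0.0055) = 3; θ*₍3₎ = 1.505.
Upper: z₀ + z₂ = 1.655; 1 − a(z₀+z₂) = 0.9901; argument = 1.3666 → 1.37; α₂ = 0.9147; rank = 457; θ*₍457₎ = 2.783.

(1.505, 2.783)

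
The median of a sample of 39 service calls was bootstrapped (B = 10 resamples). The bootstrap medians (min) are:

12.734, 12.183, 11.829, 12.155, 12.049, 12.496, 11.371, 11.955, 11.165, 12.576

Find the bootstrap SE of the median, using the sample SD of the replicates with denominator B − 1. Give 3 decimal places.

Bootstrap SE is the standard deviation of the 10 replicate medians.
Mean of replicates: (12.734 + 12.183 + 11.829 + 12.155 + 12.049 + 12.496 + 11.371 + 11.955 + 11.165 + 12.576) / 10 = 120.5130 / 10 = 12.0513
Sum of squared deviations: (+0.6827)² + (+0.1317)² + (−0.2223)² + (+0.1037)² + (−0.0023)² + (+0.4447)² + (−0.6803)² + (−0.0963)² + (−0.8863)² + (+0.5247)² = 2.2743
Variance = 2.2743 / 9 = 0.2527
SE* = √0.2527

SE* = 0.503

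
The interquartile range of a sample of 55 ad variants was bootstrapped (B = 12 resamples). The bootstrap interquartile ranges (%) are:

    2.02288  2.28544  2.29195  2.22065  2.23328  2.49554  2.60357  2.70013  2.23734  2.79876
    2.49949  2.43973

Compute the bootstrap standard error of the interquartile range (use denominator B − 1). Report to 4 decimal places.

SE* = 0.2265

Bootstrap SE is the standard deviation of the 12 replicate interquartile ranges.
Mean of replicates: (2.02288 + 2.28544 + 2.29195 + 2.22065 + 2.23328 + 2.49554 + 2.60357 + 2.70013 + 2.23734 + 2.79876 + 2.49949 + 2.43973) / 12 = 28.828760 / 12 = 2.402397
Sum of squared deviations: (−0.379517)² + (−0.116957)² + (−0.110447)² + (−0.181747)² + (−0.169117)² + (+0.093143)² + (+0.201173)² + (+0.297733)² + (−0.165057)² + (+0.396363)² + (+0.097093)² + (+0.037333)² = 0.564503
Variance = 0.564503 / 11 = 0.051318
SE* = √0.051318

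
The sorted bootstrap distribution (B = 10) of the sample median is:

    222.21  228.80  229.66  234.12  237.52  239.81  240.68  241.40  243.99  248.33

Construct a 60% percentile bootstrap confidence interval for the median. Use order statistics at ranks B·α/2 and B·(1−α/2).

α = 0.40; lower rank = 10 × 0.200 = 2; upper rank = 10 × 0.800 = 8.
The 2nd smallest replicate is 228.80; the 8th is 241.40.

(228.80, 241.40)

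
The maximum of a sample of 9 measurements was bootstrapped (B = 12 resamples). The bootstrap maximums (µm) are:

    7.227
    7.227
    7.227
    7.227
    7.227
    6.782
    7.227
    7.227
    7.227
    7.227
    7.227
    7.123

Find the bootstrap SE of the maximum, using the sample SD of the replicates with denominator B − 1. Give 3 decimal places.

SE* = 0.129

Bootstrap SE is the standard deviation of the 12 replicate maximums.
Mean of replicates: (7.227 + 7.227 + 7.227 + 7.227 + 7.227 + 6.782 + 7.227 + 7.227 + 7.227 + 7.227 + 7.227 + 7.123) / 12 = 86.1750 / 12 = 7.1812
Sum of squared deviations: (+0.0458)² + (+0.0458)² + (+0.0458)² + (+0.0458)² + (+0.0458)² + (−0.3992)² + (+0.0458)² + (+0.0458)² + (+0.0458)² + (+0.0458)² + (+0.0458)² + (−0.0582)² = 0.1837
Variance = 0.1837 / 11 = 0.0167
SE* = √0.0167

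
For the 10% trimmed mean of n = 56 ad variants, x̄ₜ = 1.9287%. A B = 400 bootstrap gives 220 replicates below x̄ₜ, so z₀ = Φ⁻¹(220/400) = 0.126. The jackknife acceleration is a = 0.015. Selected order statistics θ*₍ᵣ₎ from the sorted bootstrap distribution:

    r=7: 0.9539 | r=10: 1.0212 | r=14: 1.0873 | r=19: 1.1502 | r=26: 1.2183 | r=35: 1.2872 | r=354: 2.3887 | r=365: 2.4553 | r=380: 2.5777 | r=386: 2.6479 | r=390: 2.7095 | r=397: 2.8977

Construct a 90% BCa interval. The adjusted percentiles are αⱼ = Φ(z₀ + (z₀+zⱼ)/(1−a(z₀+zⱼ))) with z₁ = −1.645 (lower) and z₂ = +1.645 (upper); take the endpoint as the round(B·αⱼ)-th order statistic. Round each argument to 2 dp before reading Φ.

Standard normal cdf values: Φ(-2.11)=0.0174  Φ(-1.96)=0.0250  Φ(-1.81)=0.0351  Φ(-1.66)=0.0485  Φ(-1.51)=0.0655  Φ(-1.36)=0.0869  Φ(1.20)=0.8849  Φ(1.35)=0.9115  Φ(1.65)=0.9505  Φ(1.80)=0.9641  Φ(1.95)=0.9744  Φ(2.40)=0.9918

Lower: z₀ + z₁ = 0.126 + (-1.645) = -1.519; 1 − a(z₀+z₁) = 1 − (0.015)(-1.519) = 1.0228; argument = 0.126 + (-1.519)/1.0228 = -1.3592 → -1.36.
α₁ = Φ(-1.36) = 0.0869; rank = round(400 × 0.0869) = 35; θ*₍35₎ = 1.2872.
Upper: z₀ + z₂ = 1.771; 1 − a(z₀+z₂) = 0.9734; argument = 1.9453 → 1.95; α₂ = 0.9744; rank = 390; θ*₍390₎ = 2.7095.

(1.2872, 2.7095)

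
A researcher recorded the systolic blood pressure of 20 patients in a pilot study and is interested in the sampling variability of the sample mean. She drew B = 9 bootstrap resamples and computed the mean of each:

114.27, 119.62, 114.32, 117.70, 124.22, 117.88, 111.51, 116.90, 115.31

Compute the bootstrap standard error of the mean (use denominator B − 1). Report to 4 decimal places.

Bootstrap SE is the standard deviation of the 9 replicate means.
Mean of replicates: (114.27 + 119.62 + 114.32 + 117.70 + 124.22 + 117.88 + 111.51 + 116.90 + 115.31) / 9 = 1051.73000 / 9 = 116.85889
Sum of squared deviations: (−2.58889)² + (+2.76111)² + (−2.53889)² + (+0.84111)² + (+7.36111)² + (+1.02111)² + (−5.34889)² + (+0.04111)² + (−1.54889)² = 107.71949
Variance = 107.71949 / 8 = 13.46494
SE* = √13.46494

SE* = 3.6695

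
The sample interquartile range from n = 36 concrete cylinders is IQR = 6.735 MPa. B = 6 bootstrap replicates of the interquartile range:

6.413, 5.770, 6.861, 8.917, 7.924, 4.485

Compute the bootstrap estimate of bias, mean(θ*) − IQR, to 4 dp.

bias = −0.0067

mean(θ*) = (6.413 + 5.770 + 6.861 + 8.917 + 7.924 + 4.485) / 6 = 6.72833
bias = 6.72833 − 6.735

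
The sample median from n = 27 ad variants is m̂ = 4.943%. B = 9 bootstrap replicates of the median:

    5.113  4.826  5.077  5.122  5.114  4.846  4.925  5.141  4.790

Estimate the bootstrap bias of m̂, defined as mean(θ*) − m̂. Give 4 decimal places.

mean(θ*) = (5.113 + 4.826 + 5.077 + 5.122 + 5.114 + 4.846 + 4.925 + 5.141 + 4.790) / 9 = 4.99489
bias = 4.99489 − 4.943

bias = +0.0519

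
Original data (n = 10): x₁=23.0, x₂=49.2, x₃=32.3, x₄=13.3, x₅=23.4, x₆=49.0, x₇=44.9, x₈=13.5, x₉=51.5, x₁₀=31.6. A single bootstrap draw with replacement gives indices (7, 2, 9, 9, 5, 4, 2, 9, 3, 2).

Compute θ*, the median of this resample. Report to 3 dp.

Resample values: 44.9, 49.2, 51.5, 51.5, 23.4, 13.3, 49.2, 51.5, 32.3, 49.2.
Sorted: 13.3, 23.4, 32.3, 44.9, 49.2, 49.2, 49.2, 51.5, 51.5, 51.5
Median = average of the two middle values = 49.200

θ* = 49.200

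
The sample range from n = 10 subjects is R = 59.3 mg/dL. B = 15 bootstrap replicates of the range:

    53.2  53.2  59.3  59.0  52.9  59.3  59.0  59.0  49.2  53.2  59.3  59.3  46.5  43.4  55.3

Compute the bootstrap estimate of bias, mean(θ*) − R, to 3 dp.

mean(θ*) = (53.2 + 53.2 + 59.3 + 59.0 + 52.9 + 59.3 + 59.0 + 59.0 + 49.2 + 53.2 + 59.3 + 59.3 + 46.5 + 43.4 + 55.3) / 15 = 54.7400
bias = 54.7400 − 59.3

bias = −4.560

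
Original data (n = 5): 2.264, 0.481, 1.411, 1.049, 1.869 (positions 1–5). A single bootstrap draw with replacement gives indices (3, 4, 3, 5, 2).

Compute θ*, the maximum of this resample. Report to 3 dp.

Resample values: 1.411, 1.049, 1.411, 1.869, 0.481.
Maximum = 1.869

θ* = 1.869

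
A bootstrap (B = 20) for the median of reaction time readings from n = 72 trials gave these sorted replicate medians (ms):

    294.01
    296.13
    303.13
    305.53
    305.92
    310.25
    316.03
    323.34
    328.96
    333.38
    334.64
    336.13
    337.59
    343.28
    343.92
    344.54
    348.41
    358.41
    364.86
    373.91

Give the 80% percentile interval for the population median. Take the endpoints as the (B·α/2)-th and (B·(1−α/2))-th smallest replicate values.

(296.13, 358.41)

α = 0.20; lower rank = 20 × 0.100 = 2; upper rank = 20 × 0.900 = 18.
The 2nd smallest replicate is 296.13; the 18th is 358.41.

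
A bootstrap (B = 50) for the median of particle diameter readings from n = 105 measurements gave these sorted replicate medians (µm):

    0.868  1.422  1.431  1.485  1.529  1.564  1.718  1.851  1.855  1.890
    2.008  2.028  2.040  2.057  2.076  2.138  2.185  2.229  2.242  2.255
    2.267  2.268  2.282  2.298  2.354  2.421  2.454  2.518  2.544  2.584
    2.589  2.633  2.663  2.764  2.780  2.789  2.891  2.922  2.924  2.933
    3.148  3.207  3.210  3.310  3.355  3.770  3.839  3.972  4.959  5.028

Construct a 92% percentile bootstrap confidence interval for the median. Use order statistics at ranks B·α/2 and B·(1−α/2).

(1.422, 3.972)

α = 0.08; lower rank = 50 × 0.040 = 2; upper rank = 50 × 0.960 = 48.
The 2nd smallest replicate is 1.422; the 48th is 3.972.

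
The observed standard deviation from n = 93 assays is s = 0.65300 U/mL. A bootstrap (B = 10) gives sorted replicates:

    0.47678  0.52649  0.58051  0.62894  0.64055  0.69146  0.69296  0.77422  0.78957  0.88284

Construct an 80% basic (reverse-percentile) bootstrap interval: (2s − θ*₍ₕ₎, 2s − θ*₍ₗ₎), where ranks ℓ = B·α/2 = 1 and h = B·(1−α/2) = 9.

(0.51643, 0.82922)

Percentile endpoints at ranks 1 and 9: θ*₍1₎ = 0.47678, θ*₍9₎ = 0.78957.
Basic interval reflects these around s:
  lower = 2 × 0.65300 − 0.78957 = 0.51643
  upper = 2 × 0.65300 − 0.47678 = 0.82922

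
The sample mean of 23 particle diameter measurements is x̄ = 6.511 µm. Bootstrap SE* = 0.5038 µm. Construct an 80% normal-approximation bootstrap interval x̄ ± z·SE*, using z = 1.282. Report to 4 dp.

Margin = 1.282 × 0.5038 = 0.64587
Interval: 6.511 ± 0.64587

(5.8651, 7.1569)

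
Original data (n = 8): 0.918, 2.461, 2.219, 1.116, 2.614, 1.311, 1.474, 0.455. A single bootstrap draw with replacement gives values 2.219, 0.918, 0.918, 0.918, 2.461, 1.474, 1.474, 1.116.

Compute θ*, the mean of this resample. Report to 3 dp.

θ* = 1.437

Mean = (2.219 + 0.918 + 0.918 + 0.918 + 2.461 + 1.474 + 1.474 + 1.116) / 8 = 11.4980 / 8 = 1.437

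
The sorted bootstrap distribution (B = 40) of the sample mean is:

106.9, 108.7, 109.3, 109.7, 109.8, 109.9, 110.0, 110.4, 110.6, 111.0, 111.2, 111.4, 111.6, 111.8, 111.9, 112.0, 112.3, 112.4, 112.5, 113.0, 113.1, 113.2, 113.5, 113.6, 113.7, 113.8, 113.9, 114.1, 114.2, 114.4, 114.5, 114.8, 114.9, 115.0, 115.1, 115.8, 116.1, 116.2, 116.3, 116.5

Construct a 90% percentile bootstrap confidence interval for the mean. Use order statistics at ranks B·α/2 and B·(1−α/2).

(108.7, 116.2)

α = 0.10; lower rank = 40 × 0.050 = 2; upper rank = 40 × 0.950 = 38.
The 2nd smallest replicate is 108.7; the 38th is 116.2.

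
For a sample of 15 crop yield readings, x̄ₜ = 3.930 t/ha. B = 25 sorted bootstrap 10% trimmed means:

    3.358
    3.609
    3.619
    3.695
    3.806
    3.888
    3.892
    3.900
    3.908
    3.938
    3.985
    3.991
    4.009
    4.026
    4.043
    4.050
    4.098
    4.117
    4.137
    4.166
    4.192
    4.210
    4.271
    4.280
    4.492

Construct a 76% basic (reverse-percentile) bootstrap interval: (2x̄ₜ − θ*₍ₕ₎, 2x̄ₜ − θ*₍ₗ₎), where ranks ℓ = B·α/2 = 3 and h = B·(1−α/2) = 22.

Percentile endpoints at ranks 3 and 22: θ*₍3₎ = 3.619, θ*₍22₎ = 4.210.
Basic interval reflects these around x̄ₜ:
  lower = 2 × 3.930 − 4.210 = 3.650
  upper = 2 × 3.930 − 3.619 = 4.241

(3.650, 4.241)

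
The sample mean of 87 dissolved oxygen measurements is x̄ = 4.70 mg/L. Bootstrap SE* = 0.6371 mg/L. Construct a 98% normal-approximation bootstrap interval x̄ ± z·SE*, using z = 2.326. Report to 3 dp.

Margin = 2.326 × 0.6371 = 1.4819
Interval: 4.70 ± 1.4819

(3.218, 6.182)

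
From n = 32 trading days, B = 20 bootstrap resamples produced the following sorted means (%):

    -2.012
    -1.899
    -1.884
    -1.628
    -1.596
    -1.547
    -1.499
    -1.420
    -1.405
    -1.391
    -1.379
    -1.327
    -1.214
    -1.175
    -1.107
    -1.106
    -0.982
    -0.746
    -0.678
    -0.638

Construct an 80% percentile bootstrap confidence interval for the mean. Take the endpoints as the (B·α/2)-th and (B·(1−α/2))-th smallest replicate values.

(-1.899, -0.746)

α = 0.20; lower rank = 20 × 0.100 = 2; upper rank = 20 × 0.900 = 18.
The 2nd smallest replicate is -1.899; the 18th is -0.746.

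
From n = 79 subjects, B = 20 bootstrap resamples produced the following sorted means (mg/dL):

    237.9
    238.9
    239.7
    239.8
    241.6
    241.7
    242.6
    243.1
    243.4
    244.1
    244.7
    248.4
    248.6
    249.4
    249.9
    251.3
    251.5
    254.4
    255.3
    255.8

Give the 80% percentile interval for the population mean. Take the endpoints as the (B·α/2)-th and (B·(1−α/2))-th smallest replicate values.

(238.9, 254.4)

α = 0.20; lower rank = 20 × 0.100 = 2; upper rank = 20 × 0.900 = 18.
The 2nd smallest replicate is 238.9; the 18th is 254.4.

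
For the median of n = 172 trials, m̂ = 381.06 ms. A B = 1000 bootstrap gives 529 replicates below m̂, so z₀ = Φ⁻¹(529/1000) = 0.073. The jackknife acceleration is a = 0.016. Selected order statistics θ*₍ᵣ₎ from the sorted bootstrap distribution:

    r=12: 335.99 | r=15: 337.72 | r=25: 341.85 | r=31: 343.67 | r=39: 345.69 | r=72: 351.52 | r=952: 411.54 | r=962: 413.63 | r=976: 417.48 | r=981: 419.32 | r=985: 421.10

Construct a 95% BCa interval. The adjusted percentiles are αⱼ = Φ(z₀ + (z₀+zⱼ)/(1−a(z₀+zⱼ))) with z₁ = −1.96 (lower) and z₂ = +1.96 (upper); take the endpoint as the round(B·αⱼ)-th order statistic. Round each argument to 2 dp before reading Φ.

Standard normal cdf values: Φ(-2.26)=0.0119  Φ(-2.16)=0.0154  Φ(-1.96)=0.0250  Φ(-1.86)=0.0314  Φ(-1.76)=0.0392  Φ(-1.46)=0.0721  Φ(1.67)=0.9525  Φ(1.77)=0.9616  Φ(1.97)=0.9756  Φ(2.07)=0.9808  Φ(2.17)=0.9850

(345.69, 421.10)

Lower: z₀ + z₁ = 0.073 + (-1.960) = -1.887; 1 − a(z₀+z₁) = 1 − (0.016)(-1.887) = 1.0302; argument = 0.073 + (-1.887)/1.0302 = -1.7587 → -1.76.
α₁ = Φ(-1.76) = 0.0392; rank = round(1000 × 0.0392) = 39; θ*₍39₎ = 345.69.
Upper: z₀ + z₂ = 2.033; 1 − a(z₀+z₂) = 0.9675; argument = 2.1744 → 2.17; α₂ = 0.9850; rank = 985; θ*₍985₎ = 421.10.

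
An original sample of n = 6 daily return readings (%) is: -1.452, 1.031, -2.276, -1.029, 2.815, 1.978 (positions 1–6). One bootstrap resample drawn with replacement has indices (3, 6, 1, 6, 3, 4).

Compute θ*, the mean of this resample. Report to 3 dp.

θ* = -0.513

Resample values: -2.276, 1.978, -1.452, 1.978, -2.276, -1.029.
Mean = ((-2.276) + 1.978 + (-1.452) + 1.978 + (-2.276) + (-1.029)) / 6 = -3.0770 / 6 = -0.513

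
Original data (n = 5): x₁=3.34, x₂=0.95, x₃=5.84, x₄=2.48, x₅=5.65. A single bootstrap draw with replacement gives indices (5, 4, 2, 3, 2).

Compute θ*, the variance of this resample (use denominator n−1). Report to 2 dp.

θ* = 5.90

Resample values: 5.65, 2.48, 0.95, 5.84, 0.95.
Mean = 3.1740; sum of squared deviations = 23.6121
s² = 23.6121 / 4 = 5.9030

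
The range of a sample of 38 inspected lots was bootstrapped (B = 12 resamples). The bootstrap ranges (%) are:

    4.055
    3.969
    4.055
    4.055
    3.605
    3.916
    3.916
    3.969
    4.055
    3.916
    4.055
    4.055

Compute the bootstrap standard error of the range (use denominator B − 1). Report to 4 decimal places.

Bootstrap SE is the standard deviation of the 12 replicate ranges.
Mean of replicates: (4.055 + 3.969 + 4.055 + 4.055 + 3.605 + 3.916 + 3.916 + 3.969 + 4.055 + 3.916 + 4.055 + 4.055) / 12 = 47.62100 / 12 = 3.96842
Sum of squared deviations: (+0.08658)² + (+0.00058)² + (+0.08658)² + (+0.08658)² + (−0.36342)² + (−0.05242)² + (−0.05242)² + (+0.00058)² + (+0.08658)² + (−0.05242)² + (+0.08658)² + (+0.08658)² = 0.18529
Variance = 0.18529 / 11 = 0.01684
SE* = √0.01684

SE* = 0.1298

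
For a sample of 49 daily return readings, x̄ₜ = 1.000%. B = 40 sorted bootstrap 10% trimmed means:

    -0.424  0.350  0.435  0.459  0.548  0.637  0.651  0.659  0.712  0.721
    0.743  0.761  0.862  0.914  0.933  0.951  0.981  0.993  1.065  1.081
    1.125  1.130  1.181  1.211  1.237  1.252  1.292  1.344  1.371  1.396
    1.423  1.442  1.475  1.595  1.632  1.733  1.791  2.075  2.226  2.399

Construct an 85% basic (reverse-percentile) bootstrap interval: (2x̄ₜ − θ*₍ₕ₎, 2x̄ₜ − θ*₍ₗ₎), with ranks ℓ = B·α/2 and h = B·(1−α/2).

(0.209, 1.565)

Percentile endpoints at ranks 3 and 37: θ*₍3₎ = 0.435, θ*₍37₎ = 1.791.
Basic interval reflects these around x̄ₜ:
  lower = 2 × 1.000 − 1.791 = 0.209
  upper = 2 × 1.000 − 0.435 = 1.565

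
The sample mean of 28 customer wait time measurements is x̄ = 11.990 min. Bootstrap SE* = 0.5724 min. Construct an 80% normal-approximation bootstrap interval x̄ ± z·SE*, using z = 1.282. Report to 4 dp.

Margin = 1.282 × 0.5724 = 0.73382
Interval: 11.990 ± 0.73382

(11.2562, 12.7238)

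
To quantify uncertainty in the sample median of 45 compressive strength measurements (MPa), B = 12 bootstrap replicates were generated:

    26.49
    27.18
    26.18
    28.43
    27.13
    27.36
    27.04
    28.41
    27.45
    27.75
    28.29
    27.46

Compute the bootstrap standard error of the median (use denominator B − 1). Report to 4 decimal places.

SE* = 0.7109

Bootstrap SE is the standard deviation of the 12 replicate medians.
Mean of replicates: (26.49 + 27.18 + 26.18 + 28.43 + 27.13 + 27.36 + 27.04 + 28.41 + 27.45 + 27.75 + 28.29 + 27.46) / 12 = 329.17000 / 12 = 27.43083
Sum of squared deviations: (−0.94083)² + (−0.25083)² + (−1.25083)² + (+0.99917)² + (−0.30083)² + (−0.07083)² + (−0.39083)² + (+0.97917)² + (+0.01917)² + (+0.31917)² + (+0.85917)² + (+0.02917)² = 5.55929
Variance = 5.55929 / 11 = 0.50539
SE* = √0.50539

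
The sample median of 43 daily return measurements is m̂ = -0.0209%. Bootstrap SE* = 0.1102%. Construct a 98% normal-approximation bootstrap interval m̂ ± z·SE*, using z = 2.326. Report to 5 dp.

Margin = 2.326 × 0.1102 = 0.256325
Interval: -0.0209 ± 0.256325

(-0.27723, 0.23543)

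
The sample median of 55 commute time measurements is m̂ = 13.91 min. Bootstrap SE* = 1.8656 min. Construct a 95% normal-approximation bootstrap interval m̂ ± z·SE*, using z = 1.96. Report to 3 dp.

(10.253, 17.567)

Margin = 1.96 × 1.8656 = 3.6566
Interval: 13.91 ± 3.6566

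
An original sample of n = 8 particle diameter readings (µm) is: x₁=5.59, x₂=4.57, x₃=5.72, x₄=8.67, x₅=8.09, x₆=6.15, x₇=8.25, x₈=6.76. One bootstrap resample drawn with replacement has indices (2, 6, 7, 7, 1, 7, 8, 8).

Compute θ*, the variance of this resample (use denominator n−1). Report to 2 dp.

θ* = 1.88

Resample values: 4.57, 6.15, 8.25, 8.25, 5.59, 8.25, 6.76, 6.76.
Mean = 6.8225; sum of squared deviations = 13.1661
s² = 13.1661 / 7 = 1.8809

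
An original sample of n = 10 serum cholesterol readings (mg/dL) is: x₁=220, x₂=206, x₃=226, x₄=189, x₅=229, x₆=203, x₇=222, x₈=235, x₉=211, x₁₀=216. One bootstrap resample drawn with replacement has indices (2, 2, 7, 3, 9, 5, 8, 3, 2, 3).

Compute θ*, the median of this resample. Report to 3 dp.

θ* = 224.000

Resample values: 206, 206, 222, 226, 211, 229, 235, 226, 206, 226.
Sorted: 206, 206, 206, 211, 222, 226, 226, 226, 229, 235
Median = average of the two middle values = 224.000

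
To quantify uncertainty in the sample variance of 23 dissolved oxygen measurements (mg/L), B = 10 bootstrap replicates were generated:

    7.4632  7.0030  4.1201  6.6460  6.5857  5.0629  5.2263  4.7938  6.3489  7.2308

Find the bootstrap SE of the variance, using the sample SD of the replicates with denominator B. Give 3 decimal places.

Bootstrap SE is the standard deviation of the 10 replicate variances.
Mean of replicates: (7.4632 + 7.0030 + 4.1201 + 6.6460 + 6.5857 + 5.0629 + 5.2263 + 4.7938 + 6.3489 + 7.2308) / 10 = 60.48070 / 10 = 6.04807
Sum of squared deviations: (+1.41513)² + (+0.95493)² + (−1.92797)² + (+0.59793)² + (+0.53763)² + (−0.98517)² + (−0.82177)² + (−1.25427)² + (+0.30083)² + (+1.18273)² = 11.98653
Variance = 11.98653 / 10 = 1.19865
SE* = √1.19865

SE* = 1.095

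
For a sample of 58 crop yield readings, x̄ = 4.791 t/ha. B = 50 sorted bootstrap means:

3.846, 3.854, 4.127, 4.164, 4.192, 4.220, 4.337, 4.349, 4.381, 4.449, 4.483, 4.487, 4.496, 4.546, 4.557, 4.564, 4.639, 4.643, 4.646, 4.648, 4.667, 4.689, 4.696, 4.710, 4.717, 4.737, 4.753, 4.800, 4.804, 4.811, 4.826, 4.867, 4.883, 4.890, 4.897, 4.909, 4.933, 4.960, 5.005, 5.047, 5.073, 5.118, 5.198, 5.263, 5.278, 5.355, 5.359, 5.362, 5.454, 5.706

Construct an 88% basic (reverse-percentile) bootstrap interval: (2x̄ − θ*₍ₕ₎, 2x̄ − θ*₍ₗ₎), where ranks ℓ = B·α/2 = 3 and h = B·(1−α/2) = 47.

(4.223, 5.455)

Percentile endpoints at ranks 3 and 47: θ*₍3₎ = 4.127, θ*₍47₎ = 5.359.
Basic interval reflects these around x̄:
  lower = 2 × 4.791 − 5.359 = 4.223
  upper = 2 × 4.791 − 4.127 = 5.455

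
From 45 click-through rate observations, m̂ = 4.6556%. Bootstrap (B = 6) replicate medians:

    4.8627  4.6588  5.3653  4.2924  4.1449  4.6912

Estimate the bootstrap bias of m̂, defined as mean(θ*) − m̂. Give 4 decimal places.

mean(θ*) = (4.8627 + 4.6588 + 5.3653 + 4.2924 + 4.1449 + 4.6912) / 6 = 4.66922
bias = 4.66922 − 4.6556

bias = +0.0136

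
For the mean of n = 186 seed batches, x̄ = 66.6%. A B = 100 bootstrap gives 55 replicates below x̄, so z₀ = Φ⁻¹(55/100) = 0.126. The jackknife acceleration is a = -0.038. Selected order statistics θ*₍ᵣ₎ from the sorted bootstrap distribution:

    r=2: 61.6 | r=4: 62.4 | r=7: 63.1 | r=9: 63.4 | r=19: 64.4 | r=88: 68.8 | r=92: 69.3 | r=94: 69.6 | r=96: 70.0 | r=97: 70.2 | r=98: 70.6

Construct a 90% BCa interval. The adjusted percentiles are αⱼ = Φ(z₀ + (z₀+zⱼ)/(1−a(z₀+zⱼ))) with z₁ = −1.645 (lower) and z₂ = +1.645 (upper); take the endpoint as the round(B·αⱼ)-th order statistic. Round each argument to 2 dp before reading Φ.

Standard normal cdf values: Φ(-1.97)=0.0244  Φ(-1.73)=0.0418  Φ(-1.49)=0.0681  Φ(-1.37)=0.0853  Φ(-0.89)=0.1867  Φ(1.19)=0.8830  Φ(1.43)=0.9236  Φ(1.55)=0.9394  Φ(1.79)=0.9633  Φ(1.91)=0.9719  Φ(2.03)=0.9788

Lower: z₀ + z₁ = 0.126 + (-1.645) = -1.519; 1 − a(z₀+z₁) = 1 − (-0.038)(-1.519) = 0.9423; argument = 0.126 + (-1.519)/0.9423 = -1.4861 → -1.49.
α₁ = Φ(-1.49) = 0.0681; rank = round(100 × 0.0681) = 7; θ*₍7₎ = 63.1.
Upper: z₀ + z₂ = 1.771; 1 − a(z₀+z₂) = 1.0673; argument = 1.7853 → 1.79; α₂ = 0.9633; rank = 96; θ*₍96₎ = 70.0.

(63.1, 70.0)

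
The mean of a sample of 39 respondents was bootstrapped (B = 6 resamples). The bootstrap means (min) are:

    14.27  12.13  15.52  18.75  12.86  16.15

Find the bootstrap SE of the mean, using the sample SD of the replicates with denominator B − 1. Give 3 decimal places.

SE* = 2.408

Bootstrap SE is the standard deviation of the 6 replicate means.
Mean of replicates: (14.27 + 12.13 + 15.52 + 18.75 + 12.86 + 16.15) / 6 = 89.6800 / 6 = 14.9467
Sum of squared deviations: (−0.6767)² + (−2.8167)² + (+0.5733)² + (+3.8033)² + (−2.0867)² + (+1.2033)² = 28.9877
Variance = 28.9877 / 5 = 5.7975
SE* = √5.7975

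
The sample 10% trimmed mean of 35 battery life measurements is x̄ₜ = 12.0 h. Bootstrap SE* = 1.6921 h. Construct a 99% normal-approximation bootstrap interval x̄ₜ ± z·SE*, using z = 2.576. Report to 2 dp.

(7.64, 16.36)

Margin = 2.576 × 1.6921 = 4.359
Interval: 12.0 ± 4.359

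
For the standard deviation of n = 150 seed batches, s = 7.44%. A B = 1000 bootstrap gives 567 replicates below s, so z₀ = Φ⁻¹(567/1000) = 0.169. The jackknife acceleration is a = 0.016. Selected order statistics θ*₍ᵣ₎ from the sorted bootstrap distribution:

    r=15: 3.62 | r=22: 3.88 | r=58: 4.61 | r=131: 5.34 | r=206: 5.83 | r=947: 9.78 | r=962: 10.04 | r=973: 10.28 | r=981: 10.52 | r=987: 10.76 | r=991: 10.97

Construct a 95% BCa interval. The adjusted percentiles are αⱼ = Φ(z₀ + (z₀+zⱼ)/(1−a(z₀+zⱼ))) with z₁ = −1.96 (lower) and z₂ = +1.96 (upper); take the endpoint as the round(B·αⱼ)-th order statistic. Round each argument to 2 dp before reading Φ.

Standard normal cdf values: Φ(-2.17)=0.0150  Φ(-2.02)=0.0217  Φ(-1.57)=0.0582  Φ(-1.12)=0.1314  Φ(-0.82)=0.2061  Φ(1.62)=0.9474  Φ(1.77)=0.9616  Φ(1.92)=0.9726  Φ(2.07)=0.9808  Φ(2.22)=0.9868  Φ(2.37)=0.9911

Lower: z₀ + z₁ = 0.169 + (-1.960) = -1.791; 1 − a(z₀+z₁) = 1 − (0.016)(-1.791) = 1.0287; argument = 0.169 + (-1.791)/1.0287 = -1.5721 → -1.57.
α₁ = Φ(-1.57) = 0.0582; rank = round(1000 × 0.0582) = 58; θ*₍58₎ = 4.61.
Upper: z₀ + z₂ = 2.129; 1 − a(z₀+z₂) = 0.9659; argument = 2.3731 → 2.37; α₂ = 0.9911; rank = 991; θ*₍991₎ = 10.97.

(4.61, 10.97)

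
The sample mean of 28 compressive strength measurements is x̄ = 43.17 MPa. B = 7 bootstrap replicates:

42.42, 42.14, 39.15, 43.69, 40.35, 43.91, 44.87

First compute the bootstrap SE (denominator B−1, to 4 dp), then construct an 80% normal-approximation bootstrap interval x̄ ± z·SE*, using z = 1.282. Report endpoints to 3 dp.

Mean of replicates = 42.3614; sum of squared deviations = 24.8677; SE* = √(24.8677/6) = 2.0358
Margin = 1.282 × 2.0358 = 2.6099
Interval: 43.17 ± 2.6099

(40.560, 45.780)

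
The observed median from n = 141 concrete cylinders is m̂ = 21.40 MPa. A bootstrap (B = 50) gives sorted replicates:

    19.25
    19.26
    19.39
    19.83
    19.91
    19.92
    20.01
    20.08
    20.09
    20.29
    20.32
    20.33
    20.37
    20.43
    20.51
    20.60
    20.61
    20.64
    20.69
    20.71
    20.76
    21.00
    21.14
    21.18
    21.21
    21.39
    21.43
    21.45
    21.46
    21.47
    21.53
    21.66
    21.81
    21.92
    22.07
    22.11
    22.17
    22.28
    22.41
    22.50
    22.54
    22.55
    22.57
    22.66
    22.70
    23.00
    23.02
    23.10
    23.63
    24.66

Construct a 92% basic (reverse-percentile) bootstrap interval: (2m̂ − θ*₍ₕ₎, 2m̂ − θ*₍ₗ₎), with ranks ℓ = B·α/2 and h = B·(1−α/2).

Percentile endpoints at ranks 2 and 48: θ*₍2₎ = 19.26, θ*₍48₎ = 23.10.
Basic interval reflects these around m̂:
  lower = 2 × 21.40 − 23.10 = 19.70
  upper = 2 × 21.40 − 19.26 = 23.54

(19.70, 23.54)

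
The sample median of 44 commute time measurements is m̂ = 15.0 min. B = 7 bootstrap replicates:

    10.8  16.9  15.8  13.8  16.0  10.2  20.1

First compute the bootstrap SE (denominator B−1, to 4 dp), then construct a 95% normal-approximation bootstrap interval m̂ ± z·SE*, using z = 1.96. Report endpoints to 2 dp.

Mean of replicates = 14.8000; sum of squared deviations = 73.1000; SE* = √(73.1000/6) = 3.4905
Margin = 1.96 × 3.4905 = 6.841
Interval: 15.0 ± 6.841

(8.16, 21.84)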